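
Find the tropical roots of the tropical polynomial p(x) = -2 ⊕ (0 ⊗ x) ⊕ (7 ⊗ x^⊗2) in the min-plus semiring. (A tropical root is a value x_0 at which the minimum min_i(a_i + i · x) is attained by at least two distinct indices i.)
Roots: {-7, -2}

Each tropical root is a break point of the lower envelope of the lines y = a_i + i · x (there are 3 lines, with slopes 0, 1, ..., 2). Only the lines that attain the minimum somewhere contribute to roots; other lines are dominated. Here the surviving (envelope) indices are i = 2, i = 1, i = 0.
Intersections between consecutive envelope lines give the roots: for adjacent envelope indices i < j the intersection is x = (a_i − a_j) / (j − i). Reading off the sorted break points: {-7, -2}.
Verification: at each break x_0, at least two indices attain the minimum of min_i(a_i + i · x_0).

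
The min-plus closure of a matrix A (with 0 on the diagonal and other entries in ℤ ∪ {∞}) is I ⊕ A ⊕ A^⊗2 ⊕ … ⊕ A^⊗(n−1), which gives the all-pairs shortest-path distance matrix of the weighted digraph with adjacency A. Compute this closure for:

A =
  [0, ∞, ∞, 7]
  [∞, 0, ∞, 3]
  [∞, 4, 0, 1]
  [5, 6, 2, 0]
Closure =
  [0, 13, 9, 7]
  [8, 0, 5, 3]
  [6, 4, 0, 1]
  [5, 6, 2, 0]

This is the Floyd-Warshall all-pairs shortest-path computation. For each intermediate vertex k = 0, 1, …, 3, update dist[i][j] ← min(dist[i][j], dist[i][k] + dist[k][j]). The final matrix gives, for each (i, j), the minimum total weight of any directed path from i to j (possibly empty when i = j).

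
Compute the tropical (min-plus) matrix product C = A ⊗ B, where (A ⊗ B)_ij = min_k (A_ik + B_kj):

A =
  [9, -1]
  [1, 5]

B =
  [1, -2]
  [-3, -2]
A ⊗ B =
  [-4, -3]
  [2, -1]

Apply the min-plus product entry-by-entry:
  C[0][0] = min over k of (A[0][0] + B[0][0] = 9 + 1 = 10, A[0][1] + B[1][0] = -1 + -3 = -4) = -4 (attained at k = 1)
  C[0][1] = min over k of (A[0][0] + B[0][1] = 9 + -2 = 7, A[0][1] + B[1][1] = -1 + -2 = -3) = -3 (attained at k = 1)
  C[1][0] = min over k of (A[1][0] + B[0][0] = 1 + 1 = 2, A[1][1] + B[1][0] = 5 + -3 = 2) = 2 (attained at k = 0)
  C[1][1] = min over k of (A[1][0] + B[0][1] = 1 + -2 = -1, A[1][1] + B[1][1] = 5 + -2 = 3) = -1 (attained at k = 0)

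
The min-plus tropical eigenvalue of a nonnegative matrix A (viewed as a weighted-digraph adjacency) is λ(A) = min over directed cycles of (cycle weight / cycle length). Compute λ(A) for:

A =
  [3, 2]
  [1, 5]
λ(A) = 3/2

Enumerate directed cycles and compute their means (weight / length). Sample:
  cycle 0 → 0: weight = 3, length = 1, mean = 3/1 ≈ 3.000
  cycle 1 → 1: weight = 5, length = 1, mean = 5/1 ≈ 5.000
  cycle 0 → 1 → 0: weight = 3, length = 2, mean = 3/2 ≈ 1.500
  cycle 1 → 0 → 1: weight = 3, length = 2, mean = 3/2 ≈ 1.500
Minimum mean = 1.500, attained e.g. along the cycle 0 → 1 → 0 with weight 3 and length 2. So λ(A) = 3/2 = 3/2.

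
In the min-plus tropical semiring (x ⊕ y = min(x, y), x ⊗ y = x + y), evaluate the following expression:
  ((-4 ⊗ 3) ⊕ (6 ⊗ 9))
((-4 ⊗ 3) ⊕ (6 ⊗ 9)) = -1

Expand innermost to outermost. Recall ⊕ takes the minimum of its arguments and ⊗ takes their sum. Working out the expression ((-4 ⊗ 3) ⊕ (6 ⊗ 9)) gives -1.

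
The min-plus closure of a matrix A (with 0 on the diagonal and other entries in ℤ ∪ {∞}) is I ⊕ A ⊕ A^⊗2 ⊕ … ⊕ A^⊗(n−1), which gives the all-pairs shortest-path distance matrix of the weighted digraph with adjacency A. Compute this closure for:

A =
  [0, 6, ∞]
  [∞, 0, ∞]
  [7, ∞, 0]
Closure =
  [0, 6, ∞]
  [∞, 0, ∞]
  [7, 13, 0]

This is the Floyd-Warshall all-pairs shortest-path computation. For each intermediate vertex k = 0, 1, …, 2, update dist[i][j] ← min(dist[i][j], dist[i][k] + dist[k][j]). The final matrix gives, for each (i, j), the minimum total weight of any directed path from i to j (possibly empty when i = j).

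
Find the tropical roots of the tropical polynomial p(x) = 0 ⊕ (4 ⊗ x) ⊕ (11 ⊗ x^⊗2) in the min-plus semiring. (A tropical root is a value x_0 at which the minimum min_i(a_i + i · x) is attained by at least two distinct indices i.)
Roots: {-7, -4}

Each tropical root is a break point of the lower envelope of the lines y = a_i + i · x (there are 3 lines, with slopes 0, 1, ..., 2). Only the lines that attain the minimum somewhere contribute to roots; other lines are dominated. Here the surviving (envelope) indices are i = 2, i = 1, i = 0.
Intersections between consecutive envelope lines give the roots: for adjacent envelope indices i < j the intersection is x = (a_i − a_j) / (j − i). Reading off the sorted break points: {-7, -4}.
Verification: at each break x_0, at least two indices attain the minimum of min_i(a_i + i · x_0).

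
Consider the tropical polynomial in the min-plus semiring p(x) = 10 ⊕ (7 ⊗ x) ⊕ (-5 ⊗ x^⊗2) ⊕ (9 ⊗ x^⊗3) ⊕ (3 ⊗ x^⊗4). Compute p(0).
p(0) = -5

A tropical monomial a ⊗ x^⊗i evaluates to a + i · x. Evaluating each term at x = 0:
  Term 0 contributes 10 + 0 · 0 = 10
  Term 1 contributes 7 + 1 · 0 = 7
  Term 2 contributes -5 + 2 · 0 = -5
  Term 3 contributes 9 + 3 · 0 = 9
  Term 4 contributes 3 + 4 · 0 = 3
p(0) = ⊕ of these = min[10, 7, -5, 9, 3] = -5.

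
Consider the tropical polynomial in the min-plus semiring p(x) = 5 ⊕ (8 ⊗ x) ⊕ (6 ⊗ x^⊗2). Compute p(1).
p(1) = 5

A tropical monomial a ⊗ x^⊗i evaluates to a + i · x. Evaluating each term at x = 1:
  Term 0 contributes 5 + 0 · 1 = 5
  Term 1 contributes 8 + 1 · 1 = 9
  Term 2 contributes 6 + 2 · 1 = 8
p(1) = ⊕ of these = min[5, 9, 8] = 5.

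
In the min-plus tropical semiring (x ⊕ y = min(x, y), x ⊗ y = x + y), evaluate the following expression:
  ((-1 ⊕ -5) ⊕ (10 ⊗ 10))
((-1 ⊕ -5) ⊕ (10 ⊗ 10)) = -5

Expand innermost to outermost. Recall ⊕ takes the minimum of its arguments and ⊗ takes their sum. Working out the expression ((-1 ⊕ -5) ⊕ (10 ⊗ 10)) gives -5.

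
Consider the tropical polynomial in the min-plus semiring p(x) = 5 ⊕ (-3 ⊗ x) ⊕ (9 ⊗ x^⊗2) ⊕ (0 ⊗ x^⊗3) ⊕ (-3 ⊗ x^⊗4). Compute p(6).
p(6) = 3

A tropical monomial a ⊗ x^⊗i evaluates to a + i · x. Evaluating each term at x = 6:
  Term 0 contributes 5 + 0 · 6 = 5
  Term 1 contributes -3 + 1 · 6 = 3
  Term 2 contributes 9 + 2 · 6 = 21
  Term 3 contributes 0 + 3 · 6 = 18
  Term 4 contributes -3 + 4 · 6 = 21
p(6) = ⊕ of these = min[5, 3, 21, 18, 21] = 3.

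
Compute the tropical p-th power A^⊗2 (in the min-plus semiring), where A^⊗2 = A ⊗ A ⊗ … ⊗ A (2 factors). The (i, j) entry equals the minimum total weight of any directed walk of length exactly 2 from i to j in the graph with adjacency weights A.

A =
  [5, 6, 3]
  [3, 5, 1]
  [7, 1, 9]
A^⊗2 =
  [9, 4, 7]
  [8, 2, 6]
  [4, 6, 2]

Each entry (A^⊗2)_ij equals the minimum over all length-2 walks i = v_0 → v_1 → … → v_2 = j of Σ_t A[v_t][v_{t+1}]. For example, for (i, j) = (0, 2) we minimise over 3 possible intermediate vertex sequences; the minimum is 7, attained along the walk 0 → 1 → 2.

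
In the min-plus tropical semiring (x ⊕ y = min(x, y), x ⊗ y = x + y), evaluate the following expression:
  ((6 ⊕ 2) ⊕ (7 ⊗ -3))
((6 ⊕ 2) ⊕ (7 ⊗ -3)) = 2

Expand innermost to outermost. Recall ⊕ takes the minimum of its arguments and ⊗ takes their sum. Working out the expression ((6 ⊕ 2) ⊕ (7 ⊗ -3)) gives 2.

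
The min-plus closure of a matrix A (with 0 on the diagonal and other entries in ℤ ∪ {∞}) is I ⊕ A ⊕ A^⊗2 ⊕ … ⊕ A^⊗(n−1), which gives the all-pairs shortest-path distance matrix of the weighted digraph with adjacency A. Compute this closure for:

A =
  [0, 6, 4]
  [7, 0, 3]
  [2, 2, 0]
Closure =
  [0, 6, 4]
  [5, 0, 3]
  [2, 2, 0]

This is the Floyd-Warshall all-pairs shortest-path computation. For each intermediate vertex k = 0, 1, …, 2, update dist[i][j] ← min(dist[i][j], dist[i][k] + dist[k][j]). The final matrix gives, for each (i, j), the minimum total weight of any directed path from i to j (possibly empty when i = j).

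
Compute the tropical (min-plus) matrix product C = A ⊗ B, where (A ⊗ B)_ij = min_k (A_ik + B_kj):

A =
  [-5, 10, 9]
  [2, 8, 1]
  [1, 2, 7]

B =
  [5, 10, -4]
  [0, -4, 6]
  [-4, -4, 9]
A ⊗ B =
  [0, 5, -9]
  [-3, -3, -2]
  [2, -2, -3]

Apply the min-plus product entry-by-entry:
  C[0][0] = min over k of (A[0][0] + B[0][0] = -5 + 5 = 0, A[0][1] + B[1][0] = 10 + 0 = 10, A[0][2] + B[2][0] = 9 + -4 = 5) = 0 (attained at k = 0)
  C[0][1] = min over k of (A[0][0] + B[0][1] = -5 + 10 = 5, A[0][1] + B[1][1] = 10 + -4 = 6, A[0][2] + B[2][1] = 9 + -4 = 5) = 5 (attained at k = 0)
  C[0][2] = min over k of (A[0][0] + B[0][2] = -5 + -4 = -9, A[0][1] + B[1][2] = 10 + 6 = 16, A[0][2] + B[2][2] = 9 + 9 = 18) = -9 (attained at k = 0)
  C[1][0] = min over k of (A[1][0] + B[0][0] = 2 + 5 = 7, A[1][1] + B[1][0] = 8 + 0 = 8, A[1][2] + B[2][0] = 1 + -4 = -3) = -3 (attained at k = 2)
  C[1][1] = min over k of (A[1][0] + B[0][1] = 2 + 10 = 12, A[1][1] + B[1][1] = 8 + -4 = 4, A[1][2] + B[2][1] = 1 + -4 = -3) = -3 (attained at k = 2)
  C[1][2] = min over k of (A[1][0] + B[0][2] = 2 + -4 = -2, A[1][1] + B[1][2] = 8 + 6 = 14, A[1][2] + B[2][2] = 1 + 9 = 10) = -2 (attained at k = 0)
  C[2][0] = min over k of (A[2][0] + B[0][0] = 1 + 5 = 6, A[2][1] + B[1][0] = 2 + 0 = 2, A[2][2] + B[2][0] = 7 + -4 = 3) = 2 (attained at k = 1)
  C[2][1] = min over k of (A[2][0] + B[0][1] = 1 + 10 = 11, A[2][1] + B[1][1] = 2 + -4 = -2, A[2][2] + B[2][1] = 7 + -4 = 3) = -2 (attained at k = 1)
  C[2][2] = min over k of (A[2][0] + B[0][2] = 1 + -4 = -3, A[2][1] + B[1][2] = 2 + 6 = 8, A[2][2] + B[2][2] = 7 + 9 = 16) = -3 (attained at k = 0)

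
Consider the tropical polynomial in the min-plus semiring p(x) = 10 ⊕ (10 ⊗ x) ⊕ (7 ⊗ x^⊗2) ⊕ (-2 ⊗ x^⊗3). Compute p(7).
p(7) = 10

A tropical monomial a ⊗ x^⊗i evaluates to a + i · x. Evaluating each term at x = 7:
  Term 0 contributes 10 + 0 · 7 = 10
  Term 1 contributes 10 + 1 · 7 = 17
  Term 2 contributes 7 + 2 · 7 = 21
  Term 3 contributes -2 + 3 · 7 = 19
p(7) = ⊕ of these = min[10, 17, 21, 19] = 10.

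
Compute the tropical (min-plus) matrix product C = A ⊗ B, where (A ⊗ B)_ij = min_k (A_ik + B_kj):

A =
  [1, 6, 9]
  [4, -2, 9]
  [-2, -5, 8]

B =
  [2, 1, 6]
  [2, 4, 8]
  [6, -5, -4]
A ⊗ B =
  [3, 2, 5]
  [0, 2, 5]
  [-3, -1, 3]

Apply the min-plus product entry-by-entry:
  C[0][0] = min over k of (A[0][0] + B[0][0] = 1 + 2 = 3, A[0][1] + B[1][0] = 6 + 2 = 8, A[0][2] + B[2][0] = 9 + 6 = 15) = 3 (attained at k = 0)
  C[0][1] = min over k of (A[0][0] + B[0][1] = 1 + 1 = 2, A[0][1] + B[1][1] = 6 + 4 = 10, A[0][2] + B[2][1] = 9 + -5 = 4) = 2 (attained at k = 0)
  C[0][2] = min over k of (A[0][0] + B[0][2] = 1 + 6 = 7, A[0][1] + B[1][2] = 6 + 8 = 14, A[0][2] + B[2][2] = 9 + -4 = 5) = 5 (attained at k = 2)
  C[1][0] = min over k of (A[1][0] + B[0][0] = 4 + 2 = 6, A[1][1] + B[1][0] = -2 + 2 = 0, A[1][2] + B[2][0] = 9 + 6 = 15) = 0 (attained at k = 1)
  C[1][1] = min over k of (A[1][0] + B[0][1] = 4 + 1 = 5, A[1][1] + B[1][1] = -2 + 4 = 2, A[1][2] + B[2][1] = 9 + -5 = 4) = 2 (attained at k = 1)
  C[1][2] = min over k of (A[1][0] + B[0][2] = 4 + 6 = 10, A[1][1] + B[1][2] = -2 + 8 = 6, A[1][2] + B[2][2] = 9 + -4 = 5) = 5 (attained at k = 2)
  C[2][0] = min over k of (A[2][0] + B[0][0] = -2 + 2 = 0, A[2][1] + B[1][0] = -5 + 2 = -3, A[2][2] + B[2][0] = 8 + 6 = 14) = -3 (attained at k = 1)
  C[2][1] = min over k of (A[2][0] + B[0][1] = -2 + 1 = -1, A[2][1] + B[1][1] = -5 + 4 = -1, A[2][2] + B[2][1] = 8 + -5 = 3) = -1 (attained at k = 0)
  C[2][2] = min over k of (A[2][0] + B[0][2] = -2 + 6 = 4, A[2][1] + B[1][2] = -5 + 8 = 3, A[2][2] + B[2][2] = 8 + -4 = 4) = 3 (attained at k = 1)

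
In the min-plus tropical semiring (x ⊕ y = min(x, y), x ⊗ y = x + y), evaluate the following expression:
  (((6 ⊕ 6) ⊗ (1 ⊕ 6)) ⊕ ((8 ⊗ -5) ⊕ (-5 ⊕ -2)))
(((6 ⊕ 6) ⊗ (1 ⊕ 6)) ⊕ ((8 ⊗ -5) ⊕ (-5 ⊕ -2))) = -5

Expand innermost to outermost. Recall ⊕ takes the minimum of its arguments and ⊗ takes their sum. Working out the expression (((6 ⊕ 6) ⊗ (1 ⊕ 6)) ⊕ ((8 ⊗ -5) ⊕ (-5 ⊕ -2))) gives -5.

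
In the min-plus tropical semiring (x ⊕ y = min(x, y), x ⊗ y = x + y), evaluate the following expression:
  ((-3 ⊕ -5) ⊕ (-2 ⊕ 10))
((-3 ⊕ -5) ⊕ (-2 ⊕ 10)) = -5

Expand innermost to outermost. Recall ⊕ takes the minimum of its arguments and ⊗ takes their sum. Working out the expression ((-3 ⊕ -5) ⊕ (-2 ⊕ 10)) gives -5.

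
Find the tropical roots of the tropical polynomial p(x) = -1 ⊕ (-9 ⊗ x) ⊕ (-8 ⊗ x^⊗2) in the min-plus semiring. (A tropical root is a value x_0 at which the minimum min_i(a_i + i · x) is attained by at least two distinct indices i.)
Roots: {-1, 8}

Each tropical root is a break point of the lower envelope of the lines y = a_i + i · x (there are 3 lines, with slopes 0, 1, ..., 2). Only the lines that attain the minimum somewhere contribute to roots; other lines are dominated. Here the surviving (envelope) indices are i = 2, i = 1, i = 0.
Intersections between consecutive envelope lines give the roots: for adjacent envelope indices i < j the intersection is x = (a_i − a_j) / (j − i). Reading off the sorted break points: {-1, 8}.
Verification: at each break x_0, at least two indices attain the minimum of min_i(a_i + i · x_0).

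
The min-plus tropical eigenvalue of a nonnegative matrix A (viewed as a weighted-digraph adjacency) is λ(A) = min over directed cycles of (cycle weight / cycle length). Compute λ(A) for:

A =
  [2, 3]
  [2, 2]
λ(A) = 2

Enumerate directed cycles and compute their means (weight / length). Sample:
  cycle 0 → 0: weight = 2, length = 1, mean = 2/1 ≈ 2.000
  cycle 1 → 1: weight = 2, length = 1, mean = 2/1 ≈ 2.000
  cycle 0 → 1 → 0: weight = 5, length = 2, mean = 5/2 ≈ 2.500
  cycle 1 → 0 → 1: weight = 5, length = 2, mean = 5/2 ≈ 2.500
Minimum mean = 2.000, attained e.g. along the cycle 0 → 0 with weight 2 and length 1. So λ(A) = 2/1 = 2.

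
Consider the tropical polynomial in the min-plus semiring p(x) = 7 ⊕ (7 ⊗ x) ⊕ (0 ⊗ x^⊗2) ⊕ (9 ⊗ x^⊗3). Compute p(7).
p(7) = 7

A tropical monomial a ⊗ x^⊗i evaluates to a + i · x. Evaluating each term at x = 7:
  Term 0 contributes 7 + 0 · 7 = 7
  Term 1 contributes 7 + 1 · 7 = 14
  Term 2 contributes 0 + 2 · 7 = 14
  Term 3 contributes 9 + 3 · 7 = 30
p(7) = ⊕ of these = min[7, 14, 14, 30] = 7.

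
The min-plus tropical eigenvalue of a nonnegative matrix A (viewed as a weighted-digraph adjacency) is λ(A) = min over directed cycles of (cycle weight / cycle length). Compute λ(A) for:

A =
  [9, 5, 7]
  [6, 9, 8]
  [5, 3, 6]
λ(A) = 16/3

Enumerate directed cycles and compute their means (weight / length). Sample:
  cycle 0 → 0: weight = 9, length = 1, mean = 9/1 ≈ 9.000
  cycle 1 → 1: weight = 9, length = 1, mean = 9/1 ≈ 9.000
  cycle 2 → 2: weight = 6, length = 1, mean = 6/1 ≈ 6.000
  cycle 0 → 1 → 0: weight = 11, length = 2, mean = 11/2 ≈ 5.500
  cycle 0 → 2 → 0: weight = 12, length = 2, mean = 12/2 ≈ 6.000
  cycle 1 → 0 → 1: weight = 11, length = 2, mean = 11/2 ≈ 5.500
Minimum mean = 5.333, attained e.g. along the cycle 0 → 2 → 1 → 0 with weight 16 and length 3. So λ(A) = 16/3 = 16/3.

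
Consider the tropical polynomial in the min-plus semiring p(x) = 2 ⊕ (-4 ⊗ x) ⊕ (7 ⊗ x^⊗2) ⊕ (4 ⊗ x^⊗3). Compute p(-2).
p(-2) = -6

A tropical monomial a ⊗ x^⊗i evaluates to a + i · x. Evaluating each term at x = -2:
  Term 0 contributes 2 + 0 · -2 = 2
  Term 1 contributes -4 + 1 · -2 = -6
  Term 2 contributes 7 + 2 · -2 = 3
  Term 3 contributes 4 + 3 · -2 = -2
p(-2) = ⊕ of these = min[2, -6, 3, -2] = -6.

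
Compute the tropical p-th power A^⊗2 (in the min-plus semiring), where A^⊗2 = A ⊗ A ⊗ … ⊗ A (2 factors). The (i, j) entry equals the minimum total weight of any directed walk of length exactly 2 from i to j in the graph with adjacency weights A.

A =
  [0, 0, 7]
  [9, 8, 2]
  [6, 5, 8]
A^⊗2 =
  [0, 0, 2]
  [8, 7, 10]
  [6, 6, 7]

Each entry (A^⊗2)_ij equals the minimum over all length-2 walks i = v_0 → v_1 → … → v_2 = j of Σ_t A[v_t][v_{t+1}]. For example, for (i, j) = (0, 2) we minimise over 3 possible intermediate vertex sequences; the minimum is 2, attained along the walk 0 → 1 → 2.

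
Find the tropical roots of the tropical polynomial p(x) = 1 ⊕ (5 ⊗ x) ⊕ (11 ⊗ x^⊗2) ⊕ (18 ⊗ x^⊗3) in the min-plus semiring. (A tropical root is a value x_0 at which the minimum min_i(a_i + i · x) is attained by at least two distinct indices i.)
Roots: {-7, -6, -4}

Each tropical root is a break point of the lower envelope of the lines y = a_i + i · x (there are 4 lines, with slopes 0, 1, ..., 3). Only the lines that attain the minimum somewhere contribute to roots; other lines are dominated. Here the surviving (envelope) indices are i = 3, i = 2, i = 1, i = 0.
Intersections between consecutive envelope lines give the roots: for adjacent envelope indices i < j the intersection is x = (a_i − a_j) / (j − i). Reading off the sorted break points: {-7, -6, -4}.
Verification: at each break x_0, at least two indices attain the minimum of min_i(a_i + i · x_0).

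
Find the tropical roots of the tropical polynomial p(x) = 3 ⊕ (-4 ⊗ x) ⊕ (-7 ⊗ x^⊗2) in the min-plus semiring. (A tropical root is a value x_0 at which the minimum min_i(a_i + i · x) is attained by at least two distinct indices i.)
Roots: {3, 7}

Each tropical root is a break point of the lower envelope of the lines y = a_i + i · x (there are 3 lines, with slopes 0, 1, ..., 2). Only the lines that attain the minimum somewhere contribute to roots; other lines are dominated. Here the surviving (envelope) indices are i = 2, i = 1, i = 0.
Intersections between consecutive envelope lines give the roots: for adjacent envelope indices i < j the intersection is x = (a_i − a_j) / (j − i). Reading off the sorted break points: {3, 7}.
Verification: at each break x_0, at least two indices attain the minimum of min_i(a_i + i · x_0).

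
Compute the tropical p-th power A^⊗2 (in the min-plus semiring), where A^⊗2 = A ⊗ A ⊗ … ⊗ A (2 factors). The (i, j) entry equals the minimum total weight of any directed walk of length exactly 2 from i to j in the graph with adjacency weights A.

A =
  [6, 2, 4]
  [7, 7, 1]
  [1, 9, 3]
A^⊗2 =
  [5, 8, 3]
  [2, 9, 4]
  [4, 3, 5]

Each entry (A^⊗2)_ij equals the minimum over all length-2 walks i = v_0 → v_1 → … → v_2 = j of Σ_t A[v_t][v_{t+1}]. For example, for (i, j) = (0, 2) we minimise over 3 possible intermediate vertex sequences; the minimum is 3, attained along the walk 0 → 1 → 2.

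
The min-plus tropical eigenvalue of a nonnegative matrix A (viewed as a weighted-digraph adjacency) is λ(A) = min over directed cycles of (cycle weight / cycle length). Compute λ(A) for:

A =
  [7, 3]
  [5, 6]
λ(A) = 4

Enumerate directed cycles and compute their means (weight / length). Sample:
  cycle 0 → 0: weight = 7, length = 1, mean = 7/1 ≈ 7.000
  cycle 1 → 1: weight = 6, length = 1, mean = 6/1 ≈ 6.000
  cycle 0 → 1 → 0: weight = 8, length = 2, mean = 8/2 ≈ 4.000
  cycle 1 → 0 → 1: weight = 8, length = 2, mean = 8/2 ≈ 4.000
Minimum mean = 4.000, attained e.g. along the cycle 0 → 1 → 0 with weight 8 and length 2. So λ(A) = 8/2 = 4.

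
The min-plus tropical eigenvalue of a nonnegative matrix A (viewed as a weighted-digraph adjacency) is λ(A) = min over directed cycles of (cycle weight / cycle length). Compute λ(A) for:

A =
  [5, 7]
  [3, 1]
λ(A) = 1

Enumerate directed cycles and compute their means (weight / length). Sample:
  cycle 0 → 0: weight = 5, length = 1, mean = 5/1 ≈ 5.000
  cycle 1 → 1: weight = 1, length = 1, mean = 1/1 ≈ 1.000
  cycle 0 → 1 → 0: weight = 10, length = 2, mean = 10/2 ≈ 5.000
  cycle 1 → 0 → 1: weight = 10, length = 2, mean = 10/2 ≈ 5.000
Minimum mean = 1.000, attained e.g. along the cycle 1 → 1 with weight 1 and length 1. So λ(A) = 1/1 = 1.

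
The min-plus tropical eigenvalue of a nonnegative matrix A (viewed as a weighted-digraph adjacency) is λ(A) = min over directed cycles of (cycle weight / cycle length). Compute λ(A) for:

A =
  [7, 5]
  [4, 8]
λ(A) = 9/2

Enumerate directed cycles and compute their means (weight / length). Sample:
  cycle 0 → 0: weight = 7, length = 1, mean = 7/1 ≈ 7.000
  cycle 1 → 1: weight = 8, length = 1, mean = 8/1 ≈ 8.000
  cycle 0 → 1 → 0: weight = 9, length = 2, mean = 9/2 ≈ 4.500
  cycle 1 → 0 → 1: weight = 9, length = 2, mean = 9/2 ≈ 4.500
Minimum mean = 4.500, attained e.g. along the cycle 0 → 1 → 0 with weight 9 and length 2. So λ(A) = 9/2 = 9/2.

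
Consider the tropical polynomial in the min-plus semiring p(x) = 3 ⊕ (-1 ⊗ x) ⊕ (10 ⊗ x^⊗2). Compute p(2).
p(2) = 1

A tropical monomial a ⊗ x^⊗i evaluates to a + i · x. Evaluating each term at x = 2:
  Term 0 contributes 3 + 0 · 2 = 3
  Term 1 contributes -1 + 1 · 2 = 1
  Term 2 contributes 10 + 2 · 2 = 14
p(2) = ⊕ of these = min[3, 1, 14] = 1.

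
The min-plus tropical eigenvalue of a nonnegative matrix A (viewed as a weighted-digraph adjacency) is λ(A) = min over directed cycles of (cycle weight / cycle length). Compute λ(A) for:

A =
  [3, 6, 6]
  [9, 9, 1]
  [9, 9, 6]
λ(A) = 3

Enumerate directed cycles and compute their means (weight / length). Sample:
  cycle 0 → 0: weight = 3, length = 1, mean = 3/1 ≈ 3.000
  cycle 1 → 1: weight = 9, length = 1, mean = 9/1 ≈ 9.000
  cycle 2 → 2: weight = 6, length = 1, mean = 6/1 ≈ 6.000
  cycle 0 → 1 → 0: weight = 15, length = 2, mean = 15/2 ≈ 7.500
  cycle 0 → 2 → 0: weight = 15, length = 2, mean = 15/2 ≈ 7.500
  cycle 1 → 0 → 1: weight = 15, length = 2, mean = 15/2 ≈ 7.500
Minimum mean = 3.000, attained e.g. along the cycle 0 → 0 with weight 3 and length 1. So λ(A) = 3/1 = 3.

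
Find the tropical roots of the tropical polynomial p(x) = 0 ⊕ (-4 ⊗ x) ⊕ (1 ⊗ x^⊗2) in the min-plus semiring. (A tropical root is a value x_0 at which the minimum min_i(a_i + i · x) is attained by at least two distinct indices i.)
Roots: {-5, 4}

Each tropical root is a break point of the lower envelope of the lines y = a_i + i · x (there are 3 lines, with slopes 0, 1, ..., 2). Only the lines that attain the minimum somewhere contribute to roots; other lines are dominated. Here the surviving (envelope) indices are i = 2, i = 1, i = 0.
Intersections between consecutive envelope lines give the roots: for adjacent envelope indices i < j the intersection is x = (a_i − a_j) / (j − i). Reading off the sorted break points: {-5, 4}.
Verification: at each break x_0, at least two indices attain the minimum of min_i(a_i + i · x_0).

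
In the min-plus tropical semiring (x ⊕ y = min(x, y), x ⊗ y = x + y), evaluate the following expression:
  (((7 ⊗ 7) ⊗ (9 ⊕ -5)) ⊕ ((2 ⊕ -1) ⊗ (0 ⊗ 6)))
(((7 ⊗ 7) ⊗ (9 ⊕ -5)) ⊕ ((2 ⊕ -1) ⊗ (0 ⊗ 6))) = 5

Expand innermost to outermost. Recall ⊕ takes the minimum of its arguments and ⊗ takes their sum. Working out the expression (((7 ⊗ 7) ⊗ (9 ⊕ -5)) ⊕ ((2 ⊕ -1) ⊗ (0 ⊗ 6))) gives 5.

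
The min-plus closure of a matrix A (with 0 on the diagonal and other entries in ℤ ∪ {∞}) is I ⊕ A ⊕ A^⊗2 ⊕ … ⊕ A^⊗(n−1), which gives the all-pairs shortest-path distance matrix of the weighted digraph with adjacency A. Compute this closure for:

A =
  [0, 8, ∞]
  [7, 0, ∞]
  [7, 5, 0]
Closure =
  [0, 8, ∞]
  [7, 0, ∞]
  [7, 5, 0]

This is the Floyd-Warshall all-pairs shortest-path computation. For each intermediate vertex k = 0, 1, …, 2, update dist[i][j] ← min(dist[i][j], dist[i][k] + dist[k][j]). The final matrix gives, for each (i, j), the minimum total weight of any directed path from i to j (possibly empty when i = j).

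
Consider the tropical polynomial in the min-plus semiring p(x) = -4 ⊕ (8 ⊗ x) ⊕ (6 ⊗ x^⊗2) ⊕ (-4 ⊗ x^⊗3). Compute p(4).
p(4) = -4

A tropical monomial a ⊗ x^⊗i evaluates to a + i · x. Evaluating each term at x = 4:
  Term 0 contributes -4 + 0 · 4 = -4
  Term 1 contributes 8 + 1 · 4 = 12
  Term 2 contributes 6 + 2 · 4 = 14
  Term 3 contributes -4 + 3 · 4 = 8
p(4) = ⊕ of these = min[-4, 12, 14, 8] = -4.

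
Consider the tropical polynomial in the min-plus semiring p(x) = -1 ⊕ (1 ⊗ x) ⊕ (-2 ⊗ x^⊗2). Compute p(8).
p(8) = -1

A tropical monomial a ⊗ x^⊗i evaluates to a + i · x. Evaluating each term at x = 8:
  Term 0 contributes -1 + 0 · 8 = -1
  Term 1 contributes 1 + 1 · 8 = 9
  Term 2 contributes -2 + 2 · 8 = 14
p(8) = ⊕ of these = min[-1, 9, 14] = -1.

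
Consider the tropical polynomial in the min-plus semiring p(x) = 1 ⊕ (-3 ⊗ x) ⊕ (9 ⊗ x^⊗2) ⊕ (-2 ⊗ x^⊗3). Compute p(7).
p(7) = 1

A tropical monomial a ⊗ x^⊗i evaluates to a + i · x. Evaluating each term at x = 7:
  Term 0 contributes 1 + 0 · 7 = 1
  Term 1 contributes -3 + 1 · 7 = 4
  Term 2 contributes 9 + 2 · 7 = 23
  Term 3 contributes -2 + 3 · 7 = 19
p(7) = ⊕ of these = min[1, 4, 23, 19] = 1.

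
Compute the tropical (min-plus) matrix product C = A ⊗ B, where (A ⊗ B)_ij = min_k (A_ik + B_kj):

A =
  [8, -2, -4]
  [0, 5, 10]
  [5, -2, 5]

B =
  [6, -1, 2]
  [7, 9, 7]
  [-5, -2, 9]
A ⊗ B =
  [-9, -6, 5]
  [5, -1, 2]
  [0, 3, 5]

Apply the min-plus product entry-by-entry:
  C[0][0] = min over k of (A[0][0] + B[0][0] = 8 + 6 = 14, A[0][1] + B[1][0] = -2 + 7 = 5, A[0][2] + B[2][0] = -4 + -5 = -9) = -9 (attained at k = 2)
  C[0][1] = min over k of (A[0][0] + B[0][1] = 8 + -1 = 7, A[0][1] + B[1][1] = -2 + 9 = 7, A[0][2] + B[2][1] = -4 + -2 = -6) = -6 (attained at k = 2)
  C[0][2] = min over k of (A[0][0] + B[0][2] = 8 + 2 = 10, A[0][1] + B[1][2] = -2 + 7 = 5, A[0][2] + B[2][2] = -4 + 9 = 5) = 5 (attained at k = 1)
  C[1][0] = min over k of (A[1][0] + B[0][0] = 0 + 6 = 6, A[1][1] + B[1][0] = 5 + 7 = 12, A[1][2] + B[2][0] = 10 + -5 = 5) = 5 (attained at k = 2)
  C[1][1] = min over k of (A[1][0] + B[0][1] = 0 + -1 = -1, A[1][1] + B[1][1] = 5 + 9 = 14, A[1][2] + B[2][1] = 10 + -2 = 8) = -1 (attained at k = 0)
  C[1][2] = min over k of (A[1][0] + B[0][2] = 0 + 2 = 2, A[1][1] + B[1][2] = 5 + 7 = 12, A[1][2] + B[2][2] = 10 + 9 = 19) = 2 (attained at k = 0)
  C[2][0] = min over k of (A[2][0] + B[0][0] = 5 + 6 = 11, A[2][1] + B[1][0] = -2 + 7 = 5, A[2][2] + B[2][0] = 5 + -5 = 0) = 0 (attained at k = 2)
  C[2][1] = min over k of (A[2][0] + B[0][1] = 5 + -1 = 4, A[2][1] + B[1][1] = -2 + 9 = 7, A[2][2] + B[2][1] = 5 + -2 = 3) = 3 (attained at k = 2)
  C[2][2] = min over k of (A[2][0] + B[0][2] = 5 + 2 = 7, A[2][1] + B[1][2] = -2 + 7 = 5, A[2][2] + B[2][2] = 5 + 9 = 14) = 5 (attained at k = 1)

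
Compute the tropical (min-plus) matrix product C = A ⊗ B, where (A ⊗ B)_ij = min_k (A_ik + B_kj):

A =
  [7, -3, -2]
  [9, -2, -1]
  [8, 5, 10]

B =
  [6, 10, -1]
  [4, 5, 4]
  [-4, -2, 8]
A ⊗ B =
  [-6, -4, 1]
  [-5, -3, 2]
  [6, 8, 7]

Apply the min-plus product entry-by-entry:
  C[0][0] = min over k of (A[0][0] + B[0][0] = 7 + 6 = 13, A[0][1] + B[1][0] = -3 + 4 = 1, A[0][2] + B[2][0] = -2 + -4 = -6) = -6 (attained at k = 2)
  C[0][1] = min over k of (A[0][0] + B[0][1] = 7 + 10 = 17, A[0][1] + B[1][1] = -3 + 5 = 2, A[0][2] + B[2][1] = -2 + -2 = -4) = -4 (attained at k = 2)
  C[0][2] = min over k of (A[0][0] + B[0][2] = 7 + -1 = 6, A[0][1] + B[1][2] = -3 + 4 = 1, A[0][2] + B[2][2] = -2 + 8 = 6) = 1 (attained at k = 1)
  C[1][0] = min over k of (A[1][0] + B[0][0] = 9 + 6 = 15, A[1][1] + B[1][0] = -2 + 4 = 2, A[1][2] + B[2][0] = -1 + -4 = -5) = -5 (attained at k = 2)
  C[1][1] = min over k of (A[1][0] + B[0][1] = 9 + 10 = 19, A[1][1] + B[1][1] = -2 + 5 = 3, A[1][2] + B[2][1] = -1 + -2 = -3) = -3 (attained at k = 2)
  C[1][2] = min over k of (A[1][0] + B[0][2] = 9 + -1 = 8, A[1][1] + B[1][2] = -2 + 4 = 2, A[1][2] + B[2][2] = -1 + 8 = 7) = 2 (attained at k = 1)
  C[2][0] = min over k of (A[2][0] + B[0][0] = 8 + 6 = 14, A[2][1] + B[1][0] = 5 + 4 = 9, A[2][2] + B[2][0] = 10 + -4 = 6) = 6 (attained at k = 2)
  C[2][1] = min over k of (A[2][0] + B[0][1] = 8 + 10 = 18, A[2][1] + B[1][1] = 5 + 5 = 10, A[2][2] + B[2][1] = 10 + -2 = 8) = 8 (attained at k = 2)
  C[2][2] = min over k of (A[2][0] + B[0][2] = 8 + -1 = 7, A[2][1] + B[1][2] = 5 + 4 = 9, A[2][2] + B[2][2] = 10 + 8 = 18) = 7 (attained at k = 0)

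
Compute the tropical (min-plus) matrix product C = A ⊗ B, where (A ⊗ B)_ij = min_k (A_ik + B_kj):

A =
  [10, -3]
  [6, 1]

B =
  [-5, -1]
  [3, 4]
A ⊗ B =
  [0, 1]
  [1, 5]

Apply the min-plus product entry-by-entry:
  C[0][0] = min over k of (A[0][0] + B[0][0] = 10 + -5 = 5, A[0][1] + B[1][0] = -3 + 3 = 0) = 0 (attained at k = 1)
  C[0][1] = min over k of (A[0][0] + B[0][1] = 10 + -1 = 9, A[0][1] + B[1][1] = -3 + 4 = 1) = 1 (attained at k = 1)
  C[1][0] = min over k of (A[1][0] + B[0][0] = 6 + -5 = 1, A[1][1] + B[1][0] = 1 + 3 = 4) = 1 (attained at k = 0)
  C[1][1] = min over k of (A[1][0] + B[0][1] = 6 + -1 = 5, A[1][1] + B[1][1] = 1 + 4 = 5) = 5 (attained at k = 0)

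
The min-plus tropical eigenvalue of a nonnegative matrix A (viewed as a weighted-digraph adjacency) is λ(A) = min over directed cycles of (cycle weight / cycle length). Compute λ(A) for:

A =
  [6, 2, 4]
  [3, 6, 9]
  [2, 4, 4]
λ(A) = 5/2

Enumerate directed cycles and compute their means (weight / length). Sample:
  cycle 0 → 0: weight = 6, length = 1, mean = 6/1 ≈ 6.000
  cycle 1 → 1: weight = 6, length = 1, mean = 6/1 ≈ 6.000
  cycle 2 → 2: weight = 4, length = 1, mean = 4/1 ≈ 4.000
  cycle 0 → 1 → 0: weight = 5, length = 2, mean = 5/2 ≈ 2.500
  cycle 0 → 2 → 0: weight = 6, length = 2, mean = 6/2 ≈ 3.000
  cycle 1 → 0 → 1: weight = 5, length = 2, mean = 5/2 ≈ 2.500
Minimum mean = 2.500, attained e.g. along the cycle 0 → 1 → 0 with weight 5 and length 2. So λ(A) = 5/2 = 5/2.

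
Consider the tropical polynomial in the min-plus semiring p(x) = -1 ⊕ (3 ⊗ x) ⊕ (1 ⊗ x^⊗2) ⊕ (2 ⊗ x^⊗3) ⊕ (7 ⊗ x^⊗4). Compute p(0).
p(0) = -1

A tropical monomial a ⊗ x^⊗i evaluates to a + i · x. Evaluating each term at x = 0:
  Term 0 contributes -1 + 0 · 0 = -1
  Term 1 contributes 3 + 1 · 0 = 3
  Term 2 contributes 1 + 2 · 0 = 1
  Term 3 contributes 2 + 3 · 0 = 2
  Term 4 contributes 7 + 4 · 0 = 7
p(0) = ⊕ of these = min[-1, 3, 1, 2, 7] = -1.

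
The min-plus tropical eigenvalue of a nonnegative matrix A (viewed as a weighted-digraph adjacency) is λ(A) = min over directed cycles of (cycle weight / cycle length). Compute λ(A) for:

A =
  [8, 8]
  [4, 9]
λ(A) = 6

Enumerate directed cycles and compute their means (weight / length). Sample:
  cycle 0 → 0: weight = 8, length = 1, mean = 8/1 ≈ 8.000
  cycle 1 → 1: weight = 9, length = 1, mean = 9/1 ≈ 9.000
  cycle 0 → 1 → 0: weight = 12, length = 2, mean = 12/2 ≈ 6.000
  cycle 1 → 0 → 1: weight = 12, length = 2, mean = 12/2 ≈ 6.000
Minimum mean = 6.000, attained e.g. along the cycle 0 → 1 → 0 with weight 12 and length 2. So λ(A) = 12/2 = 6.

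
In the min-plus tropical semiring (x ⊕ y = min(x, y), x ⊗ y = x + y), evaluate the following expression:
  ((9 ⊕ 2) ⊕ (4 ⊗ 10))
((9 ⊕ 2) ⊕ (4 ⊗ 10)) = 2

Expand innermost to outermost. Recall ⊕ takes the minimum of its arguments and ⊗ takes their sum. Working out the expression ((9 ⊕ 2) ⊕ (4 ⊗ 10)) gives 2.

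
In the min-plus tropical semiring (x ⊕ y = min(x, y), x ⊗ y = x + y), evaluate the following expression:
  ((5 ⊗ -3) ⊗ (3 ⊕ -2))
((5 ⊗ -3) ⊗ (3 ⊕ -2)) = 0

Expand innermost to outermost. Recall ⊕ takes the minimum of its arguments and ⊗ takes their sum. Working out the expression ((5 ⊗ -3) ⊗ (3 ⊕ -2)) gives 0.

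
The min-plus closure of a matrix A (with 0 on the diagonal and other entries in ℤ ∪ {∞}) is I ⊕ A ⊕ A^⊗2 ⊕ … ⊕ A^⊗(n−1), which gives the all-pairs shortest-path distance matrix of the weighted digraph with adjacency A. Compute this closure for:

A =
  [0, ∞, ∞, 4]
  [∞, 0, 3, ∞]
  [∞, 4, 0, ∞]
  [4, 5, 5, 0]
Closure =
  [0, 9, 9, 4]
  [∞, 0, 3, ∞]
  [∞, 4, 0, ∞]
  [4, 5, 5, 0]

This is the Floyd-Warshall all-pairs shortest-path computation. For each intermediate vertex k = 0, 1, …, 3, update dist[i][j] ← min(dist[i][j], dist[i][k] + dist[k][j]). The final matrix gives, for each (i, j), the minimum total weight of any directed path from i to j (possibly empty when i = j).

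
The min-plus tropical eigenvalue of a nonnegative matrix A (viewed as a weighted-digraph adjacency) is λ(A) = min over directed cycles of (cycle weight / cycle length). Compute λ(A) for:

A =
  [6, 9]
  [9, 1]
λ(A) = 1

Enumerate directed cycles and compute their means (weight / length). Sample:
  cycle 0 → 0: weight = 6, length = 1, mean = 6/1 ≈ 6.000
  cycle 1 → 1: weight = 1, length = 1, mean = 1/1 ≈ 1.000
  cycle 0 → 1 → 0: weight = 18, length = 2, mean = 18/2 ≈ 9.000
  cycle 1 → 0 → 1: weight = 18, length = 2, mean = 18/2 ≈ 9.000
Minimum mean = 1.000, attained e.g. along the cycle 1 → 1 with weight 1 and length 1. So λ(A) = 1/1 = 1.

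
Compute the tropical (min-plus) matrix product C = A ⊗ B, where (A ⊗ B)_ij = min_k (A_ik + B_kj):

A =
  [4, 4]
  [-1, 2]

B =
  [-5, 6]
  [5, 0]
A ⊗ B =
  [-1, 4]
  [-6, 2]

Apply the min-plus product entry-by-entry:
  C[0][0] = min over k of (A[0][0] + B[0][0] = 4 + -5 = -1, A[0][1] + B[1][0] = 4 + 5 = 9) = -1 (attained at k = 0)
  C[0][1] = min over k of (A[0][0] + B[0][1] = 4 + 6 = 10, A[0][1] + B[1][1] = 4 + 0 = 4) = 4 (attained at k = 1)
  C[1][0] = min over k of (A[1][0] + B[0][0] = -1 + -5 = -6, A[1][1] + B[1][0] = 2 + 5 = 7) = -6 (attained at k = 0)
  C[1][1] = min over k of (A[1][0] + B[0][1] = -1 + 6 = 5, A[1][1] + B[1][1] = 2 + 0 = 2) = 2 (attained at k = 1)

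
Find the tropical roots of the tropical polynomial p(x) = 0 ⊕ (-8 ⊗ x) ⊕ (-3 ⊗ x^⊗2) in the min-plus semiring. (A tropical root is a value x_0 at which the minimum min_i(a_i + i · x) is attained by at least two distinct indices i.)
Roots: {-5, 8}

Each tropical root is a break point of the lower envelope of the lines y = a_i + i · x (there are 3 lines, with slopes 0, 1, ..., 2). Only the lines that attain the minimum somewhere contribute to roots; other lines are dominated. Here the surviving (envelope) indices are i = 2, i = 1, i = 0.
Intersections between consecutive envelope lines give the roots: for adjacent envelope indices i < j the intersection is x = (a_i − a_j) / (j − i). Reading off the sorted break points: {-5, 8}.
Verification: at each break x_0, at least two indices attain the minimum of min_i(a_i + i · x_0).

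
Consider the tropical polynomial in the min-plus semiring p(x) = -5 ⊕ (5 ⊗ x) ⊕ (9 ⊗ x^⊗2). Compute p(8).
p(8) = -5

A tropical monomial a ⊗ x^⊗i evaluates to a + i · x. Evaluating each term at x = 8:
  Term 0 contributes -5 + 0 · 8 = -5
  Term 1 contributes 5 + 1 · 8 = 13
  Term 2 contributes 9 + 2 · 8 = 25
p(8) = ⊕ of these = min[-5, 13, 25] = -5.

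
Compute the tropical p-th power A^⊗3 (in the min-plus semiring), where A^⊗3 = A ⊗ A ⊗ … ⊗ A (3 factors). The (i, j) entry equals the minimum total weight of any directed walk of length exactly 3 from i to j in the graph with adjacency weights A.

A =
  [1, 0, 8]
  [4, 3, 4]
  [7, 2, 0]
A^⊗3 =
  [3, 2, 4]
  [6, 5, 4]
  [6, 2, 0]

Each entry (A^⊗3)_ij equals the minimum over all length-3 walks i = v_0 → v_1 → … → v_3 = j of Σ_t A[v_t][v_{t+1}]. For example, for (i, j) = (0, 2) we minimise over 9 possible intermediate vertex sequences; the minimum is 4, attained along the walk 0 → 1 → 2 → 2.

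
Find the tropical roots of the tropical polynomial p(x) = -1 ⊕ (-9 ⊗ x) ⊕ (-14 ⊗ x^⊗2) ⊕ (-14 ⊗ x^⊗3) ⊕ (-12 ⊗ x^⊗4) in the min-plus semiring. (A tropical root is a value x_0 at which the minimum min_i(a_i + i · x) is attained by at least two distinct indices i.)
Roots: {-2, 0, 5, 8}

Each tropical root is a break point of the lower envelope of the lines y = a_i + i · x (there are 5 lines, with slopes 0, 1, ..., 4). Only the lines that attain the minimum somewhere contribute to roots; other lines are dominated. Here the surviving (envelope) indices are i = 4, i = 3, i = 2, i = 1, i = 0.
Intersections between consecutive envelope lines give the roots: for adjacent envelope indices i < j the intersection is x = (a_i − a_j) / (j − i). Reading off the sorted break points: {-2, 0, 5, 8}.
Verification: at each break x_0, at least two indices attain the minimum of min_i(a_i + i · x_0).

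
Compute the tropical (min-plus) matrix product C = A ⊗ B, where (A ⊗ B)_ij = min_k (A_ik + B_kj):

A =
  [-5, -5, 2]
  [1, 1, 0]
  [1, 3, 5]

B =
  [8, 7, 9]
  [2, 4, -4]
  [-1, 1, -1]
A ⊗ B =
  [-3, -1, -9]
  [-1, 1, -3]
  [4, 6, -1]

Apply the min-plus product entry-by-entry:
  C[0][0] = min over k of (A[0][0] + B[0][0] = -5 + 8 = 3, A[0][1] + B[1][0] = -5 + 2 = -3, A[0][2] + B[2][0] = 2 + -1 = 1) = -3 (attained at k = 1)
  C[0][1] = min over k of (A[0][0] + B[0][1] = -5 + 7 = 2, A[0][1] + B[1][1] = -5 + 4 = -1, A[0][2] + B[2][1] = 2 + 1 = 3) = -1 (attained at k = 1)
  C[0][2] = min over k of (A[0][0] + B[0][2] = -5 + 9 = 4, A[0][1] + B[1][2] = -5 + -4 = -9, A[0][2] + B[2][2] = 2 + -1 = 1) = -9 (attained at k = 1)
  C[1][0] = min over k of (A[1][0] + B[0][0] = 1 + 8 = 9, A[1][1] + B[1][0] = 1 + 2 = 3, A[1][2] + B[2][0] = 0 + -1 = -1) = -1 (attained at k = 2)
  C[1][1] = min over k of (A[1][0] + B[0][1] = 1 + 7 = 8, A[1][1] + B[1][1] = 1 + 4 = 5, A[1][2] + B[2][1] = 0 + 1 = 1) = 1 (attained at k = 2)
  C[1][2] = min over k of (A[1][0] + B[0][2] = 1 + 9 = 10, A[1][1] + B[1][2] = 1 + -4 = -3, A[1][2] + B[2][2] = 0 + -1 = -1) = -3 (attained at k = 1)
  C[2][0] = min over k of (A[2][0] + B[0][0] = 1 + 8 = 9, A[2][1] + B[1][0] = 3 + 2 = 5, A[2][2] + B[2][0] = 5 + -1 = 4) = 4 (attained at k = 2)
  C[2][1] = min over k of (A[2][0] + B[0][1] = 1 + 7 = 8, A[2][1] + B[1][1] = 3 + 4 = 7, A[2][2] + B[2][1] = 5 + 1 = 6) = 6 (attained at k = 2)
  C[2][2] = min over k of (A[2][0] + B[0][2] = 1 + 9 = 10, A[2][1] + B[1][2] = 3 + -4 = -1, A[2][2] + B[2][2] = 5 + -1 = 4) = -1 (attained at k = 1)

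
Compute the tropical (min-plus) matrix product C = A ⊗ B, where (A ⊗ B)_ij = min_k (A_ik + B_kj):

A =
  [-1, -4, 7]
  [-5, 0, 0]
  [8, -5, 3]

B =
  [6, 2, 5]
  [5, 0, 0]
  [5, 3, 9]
A ⊗ B =
  [1, -4, -4]
  [1, -3, 0]
  [0, -5, -5]

Apply the min-plus product entry-by-entry:
  C[0][0] = min over k of (A[0][0] + B[0][0] = -1 + 6 = 5, A[0][1] + B[1][0] = -4 + 5 = 1, A[0][2] + B[2][0] = 7 + 5 = 12) = 1 (attained at k = 1)
  C[0][1] = min over k of (A[0][0] + B[0][1] = -1 + 2 = 1, A[0][1] + B[1][1] = -4 + 0 = -4, A[0][2] + B[2][1] = 7 + 3 = 10) = -4 (attained at k = 1)
  C[0][2] = min over k of (A[0][0] + B[0][2] = -1 + 5 = 4, A[0][1] + B[1][2] = -4 + 0 = -4, A[0][2] + B[2][2] = 7 + 9 = 16) = -4 (attained at k = 1)
  C[1][0] = min over k of (A[1][0] + B[0][0] = -5 + 6 = 1, A[1][1] + B[1][0] = 0 + 5 = 5, A[1][2] + B[2][0] = 0 + 5 = 5) = 1 (attained at k = 0)
  C[1][1] = min over k of (A[1][0] + B[0][1] = -5 + 2 = -3, A[1][1] + B[1][1] = 0 + 0 = 0, A[1][2] + B[2][1] = 0 + 3 = 3) = -3 (attained at k = 0)
  C[1][2] = min over k of (A[1][0] + B[0][2] = -5 + 5 = 0, A[1][1] + B[1][2] = 0 + 0 = 0, A[1][2] + B[2][2] = 0 + 9 = 9) = 0 (attained at k = 0)
  C[2][0] = min over k of (A[2][0] + B[0][0] = 8 + 6 = 14, A[2][1] + B[1][0] = -5 + 5 = 0, A[2][2] + B[2][0] = 3 + 5 = 8) = 0 (attained at k = 1)
  C[2][1] = min over k of (A[2][0] + B[0][1] = 8 + 2 = 10, A[2][1] + B[1][1] = -5 + 0 = -5, A[2][2] + B[2][1] = 3 + 3 = 6) = -5 (attained at k = 1)
  C[2][2] = min over k of (A[2][0] + B[0][2] = 8 + 5 = 13, A[2][1] + B[1][2] = -5 + 0 = -5, A[2][2] + B[2][2] = 3 + 9 = 12) = -5 (attained at k = 1)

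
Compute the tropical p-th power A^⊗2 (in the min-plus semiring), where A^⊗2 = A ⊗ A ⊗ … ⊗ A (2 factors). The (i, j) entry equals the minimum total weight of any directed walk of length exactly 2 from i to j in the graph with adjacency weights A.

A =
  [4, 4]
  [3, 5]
A^⊗2 =
  [7, 8]
  [7, 7]

Each entry (A^⊗2)_ij equals the minimum over all length-2 walks i = v_0 → v_1 → … → v_2 = j of Σ_t A[v_t][v_{t+1}]. For example, for (i, j) = (0, 1) we minimise over 2 possible intermediate vertex sequences; the minimum is 8, attained along the walk 0 → 0 → 1.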